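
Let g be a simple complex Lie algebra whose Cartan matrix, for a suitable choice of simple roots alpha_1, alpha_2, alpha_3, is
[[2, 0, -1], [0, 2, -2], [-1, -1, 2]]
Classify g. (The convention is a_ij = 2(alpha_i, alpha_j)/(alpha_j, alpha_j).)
The matrix has rank 3 with 2's on the diagonal. Reading the off-diagonal entries as Dynkin edges (a single edge where a_ij = a_ji = -1; a double or triple edge where a_ij * a_ji = 2 or 3), the diagram is a chain of 3 nodes with a double edge at one end; the terminal node there is the unique long simple root (C_3). One simple-root ordering that puts it in standard form is (alpha_1, alpha_3, alpha_2). So the algebra is type C_3, i.e. sp(6).

C_3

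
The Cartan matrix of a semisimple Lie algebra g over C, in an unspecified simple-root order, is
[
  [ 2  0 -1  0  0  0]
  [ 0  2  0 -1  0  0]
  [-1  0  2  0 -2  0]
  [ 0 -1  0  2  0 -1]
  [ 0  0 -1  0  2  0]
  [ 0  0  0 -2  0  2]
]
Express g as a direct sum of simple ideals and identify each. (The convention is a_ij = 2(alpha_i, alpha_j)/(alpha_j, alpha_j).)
B3 ⊕ C3

The diagram associated to this matrix has two connected components: the simple roots {alpha_1, alpha_3, alpha_5} form a chain of 3 nodes with a double edge at one end; the terminal node there is the unique short simple root (B_3), and {alpha_2, alpha_4, alpha_6} form a chain of 3 nodes with a double edge at one end; the terminal node there is the unique long simple root (C_3). A semisimple Lie algebra decomposes uniquely as the direct sum of simple ideals, one per connected component of its Dynkin diagram, so g ≅ B_3 ⊕ C_3 (dimension 21 + 21 = 42).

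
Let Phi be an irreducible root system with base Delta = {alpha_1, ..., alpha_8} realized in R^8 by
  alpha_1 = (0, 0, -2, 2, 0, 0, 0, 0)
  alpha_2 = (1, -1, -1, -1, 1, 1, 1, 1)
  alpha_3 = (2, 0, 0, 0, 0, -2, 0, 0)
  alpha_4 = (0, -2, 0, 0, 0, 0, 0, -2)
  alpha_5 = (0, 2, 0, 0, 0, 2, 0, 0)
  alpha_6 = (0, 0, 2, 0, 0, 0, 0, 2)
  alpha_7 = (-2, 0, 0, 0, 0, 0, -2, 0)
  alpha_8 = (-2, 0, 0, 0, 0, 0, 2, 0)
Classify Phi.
E_8

Compute the Cartan integers a_ij = 2(alpha_i, alpha_j)/(alpha_j, alpha_j); the resulting 8x8 Cartan matrix is
[[2, 0, 0, 0, 0, -1, 0, 0], [0, 2, 0, 0, 0, 0, -1, 0], [0, 0, 2, 0, -1, 0, -1, -1], [0, 0, 0, 2, -1, -1, 0, 0], [0, 0, -1, -1, 2, 0, 0, 0], [-1, 0, 0, -1, 0, 2, 0, 0], [0, -1, -1, 0, 0, 0, 2, 0], [0, 0, -1, 0, 0, 0, 0, 2]].
All simple roots have the same length, so the diagram is simply laced. The associated Dynkin diagram is a chain of 7 nodes with one extra node attached to the third node from one end (E_8), so the type is E_8.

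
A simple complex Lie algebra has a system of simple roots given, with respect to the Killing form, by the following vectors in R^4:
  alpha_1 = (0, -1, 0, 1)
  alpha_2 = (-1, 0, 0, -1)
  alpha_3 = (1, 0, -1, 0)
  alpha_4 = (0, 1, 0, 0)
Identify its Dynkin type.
B_4

Compute the Cartan integers a_ij = 2(alpha_i, alpha_j)/(alpha_j, alpha_j); the resulting 4x4 Cartan matrix is
[[2, -1, 0, -2], [-1, 2, -1, 0], [0, -1, 2, 0], [-1, 0, 0, 2]].
The roots have two lengths (squared-length ratio 2:1); the short ones are alpha_{4}. The associated Dynkin diagram is a chain of 4 nodes with a double edge at one end; the terminal node there is the unique short simple root (B_4), so the type is B_4 (the algebra so(9)).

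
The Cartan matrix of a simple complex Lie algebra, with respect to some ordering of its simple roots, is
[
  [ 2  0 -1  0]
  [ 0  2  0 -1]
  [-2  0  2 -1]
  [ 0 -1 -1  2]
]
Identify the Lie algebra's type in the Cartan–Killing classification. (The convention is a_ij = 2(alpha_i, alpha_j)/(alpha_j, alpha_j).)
The matrix has rank 4 with 2's on the diagonal. Reading the off-diagonal entries as Dynkin edges (a single edge where a_ij = a_ji = -1; a double or triple edge where a_ij * a_ji = 2 or 3), the diagram is a chain of 4 nodes with a double edge at one end; the terminal node there is the unique short simple root (B_4). One simple-root ordering that puts it in standard form is (alpha_2, alpha_4, alpha_3, alpha_1). So the algebra is type B_4, i.e. so(9).

B_4 (so(9))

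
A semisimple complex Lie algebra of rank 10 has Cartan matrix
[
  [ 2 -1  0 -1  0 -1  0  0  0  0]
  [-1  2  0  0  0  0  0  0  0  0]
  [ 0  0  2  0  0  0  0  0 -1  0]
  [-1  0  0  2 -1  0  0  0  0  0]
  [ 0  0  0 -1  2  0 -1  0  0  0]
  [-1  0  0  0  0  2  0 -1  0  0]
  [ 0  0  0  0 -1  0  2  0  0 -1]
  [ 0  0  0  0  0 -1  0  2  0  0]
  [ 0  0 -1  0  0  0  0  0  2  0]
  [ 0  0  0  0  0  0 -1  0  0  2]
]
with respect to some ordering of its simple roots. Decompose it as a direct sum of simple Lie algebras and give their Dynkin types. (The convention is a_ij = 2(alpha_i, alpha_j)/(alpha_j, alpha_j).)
The diagram associated to this matrix has two connected components: the simple roots {alpha_3, alpha_9} form a chain of 2 nodes with single edges (A_2), and {alpha_1, alpha_2, alpha_4, alpha_5, alpha_6, alpha_7, alpha_8, alpha_10} form a chain of 7 nodes with one extra node attached to the third node from one end (E_8). A semisimple Lie algebra decomposes uniquely as the direct sum of simple ideals, one per connected component of its Dynkin diagram, so g ≅ A_2 ⊕ E_8 (dimension 8 + 248 = 256).

A_2 + E_8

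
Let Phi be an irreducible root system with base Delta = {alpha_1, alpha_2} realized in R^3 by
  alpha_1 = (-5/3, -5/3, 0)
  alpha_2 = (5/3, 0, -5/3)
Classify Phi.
Compute the Cartan integers a_ij = 2(alpha_i, alpha_j)/(alpha_j, alpha_j); the resulting 2x2 Cartan matrix is
[[2, -1], [-1, 2]].
All simple roots have the same length, so the diagram is simply laced. The associated Dynkin diagram is a chain of 2 nodes with single edges (A_2), so the type is A_2 (the algebra sl(3)).

A2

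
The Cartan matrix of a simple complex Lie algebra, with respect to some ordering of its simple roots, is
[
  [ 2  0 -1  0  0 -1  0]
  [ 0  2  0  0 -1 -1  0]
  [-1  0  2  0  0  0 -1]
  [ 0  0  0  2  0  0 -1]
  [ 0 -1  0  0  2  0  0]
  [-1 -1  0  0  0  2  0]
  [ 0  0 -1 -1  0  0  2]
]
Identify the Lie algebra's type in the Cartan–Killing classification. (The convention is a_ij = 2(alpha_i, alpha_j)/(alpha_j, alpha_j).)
The matrix has rank 7 with 2's on the diagonal. Reading the off-diagonal entries as Dynkin edges (a single edge where a_ij = a_ji = -1; a double or triple edge where a_ij * a_ji = 2 or 3), the diagram is a chain of 7 nodes with single edges (A_7). One simple-root ordering that puts it in standard form is (alpha_5, alpha_2, alpha_6, alpha_1, alpha_3, alpha_7, alpha_4). So the algebra is type A_7, i.e. sl(8).

type A_7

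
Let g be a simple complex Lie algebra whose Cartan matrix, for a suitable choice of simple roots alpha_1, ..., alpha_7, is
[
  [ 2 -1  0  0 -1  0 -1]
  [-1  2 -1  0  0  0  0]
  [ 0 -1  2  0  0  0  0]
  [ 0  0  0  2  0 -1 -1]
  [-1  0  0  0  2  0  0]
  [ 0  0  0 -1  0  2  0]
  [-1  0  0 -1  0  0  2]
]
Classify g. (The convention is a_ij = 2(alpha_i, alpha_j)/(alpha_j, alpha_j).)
The matrix has rank 7 with 2's on the diagonal. Reading the off-diagonal entries as Dynkin edges (a single edge where a_ij = a_ji = -1; a double or triple edge where a_ij * a_ji = 2 or 3), the diagram is a chain of 6 nodes with one extra node attached to the third node from one end (E_7). One simple-root ordering that puts it in standard form is (alpha_3, alpha_5, alpha_2, alpha_1, alpha_7, alpha_4, alpha_6). So the algebra is type E_7.

E_7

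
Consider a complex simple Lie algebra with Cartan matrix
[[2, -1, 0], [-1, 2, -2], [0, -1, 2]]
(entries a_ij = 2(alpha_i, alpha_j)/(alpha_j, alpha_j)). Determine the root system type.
B_3

The matrix has rank 3 with 2's on the diagonal. Reading the off-diagonal entries as Dynkin edges (a single edge where a_ij = a_ji = -1; a double or triple edge where a_ij * a_ji = 2 or 3), the diagram is a chain of 3 nodes with a double edge at one end; the terminal node there is the unique short simple root (B_3). One simple-root ordering that puts it in standard form is (alpha_1, alpha_2, alpha_3). So the algebra is type B_3, i.e. so(7).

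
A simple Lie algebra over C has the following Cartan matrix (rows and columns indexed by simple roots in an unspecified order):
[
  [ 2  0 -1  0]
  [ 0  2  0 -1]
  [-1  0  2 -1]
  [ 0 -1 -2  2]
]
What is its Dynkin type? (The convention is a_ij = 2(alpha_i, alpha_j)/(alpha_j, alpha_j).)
The matrix has rank 4 with 2's on the diagonal. Reading the off-diagonal entries as Dynkin edges (a single edge where a_ij = a_ji = -1; a double or triple edge where a_ij * a_ji = 2 or 3), the diagram is a chain of 4 nodes with a double edge between the middle two (F_4). One simple-root ordering that puts it in standard form is (alpha_2, alpha_4, alpha_3, alpha_1). So the algebra is type F_4.

type F_4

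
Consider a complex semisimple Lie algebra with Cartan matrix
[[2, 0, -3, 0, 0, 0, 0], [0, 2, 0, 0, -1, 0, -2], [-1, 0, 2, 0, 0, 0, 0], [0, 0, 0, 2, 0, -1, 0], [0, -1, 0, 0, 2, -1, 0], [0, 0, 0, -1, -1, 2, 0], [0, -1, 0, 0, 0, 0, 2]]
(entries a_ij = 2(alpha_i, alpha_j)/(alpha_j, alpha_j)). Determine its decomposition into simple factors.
B5 + G2

The diagram associated to this matrix has two connected components: the simple roots {alpha_2, alpha_4, alpha_5, alpha_6, alpha_7} form a chain of 5 nodes with a double edge at one end; the terminal node there is the unique short simple root (B_5), and {alpha_1, alpha_3} form two nodes joined by a triple edge (G_2). A semisimple Lie algebra decomposes uniquely as the direct sum of simple ideals, one per connected component of its Dynkin diagram, so g ≅ B_5 ⊕ G_2 (dimension 55 + 14 = 69).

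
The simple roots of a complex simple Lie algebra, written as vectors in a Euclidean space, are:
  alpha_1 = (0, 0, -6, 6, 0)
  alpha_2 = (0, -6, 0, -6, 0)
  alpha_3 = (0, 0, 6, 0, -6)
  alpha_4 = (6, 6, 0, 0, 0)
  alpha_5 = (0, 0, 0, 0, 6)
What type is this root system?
B_5 (so(11))

Compute the Cartan integers a_ij = 2(alpha_i, alpha_j)/(alpha_j, alpha_j); the resulting 5x5 Cartan matrix is
[[2, -1, -1, 0, 0], [-1, 2, 0, -1, 0], [-1, 0, 2, 0, -2], [0, -1, 0, 2, 0], [0, 0, -1, 0, 2]].
The roots have two lengths (squared-length ratio 2:1); the short ones are alpha_{5}. The associated Dynkin diagram is a chain of 5 nodes with a double edge at one end; the terminal node there is the unique short simple root (B_5), so the type is B_5 (the algebra so(11)).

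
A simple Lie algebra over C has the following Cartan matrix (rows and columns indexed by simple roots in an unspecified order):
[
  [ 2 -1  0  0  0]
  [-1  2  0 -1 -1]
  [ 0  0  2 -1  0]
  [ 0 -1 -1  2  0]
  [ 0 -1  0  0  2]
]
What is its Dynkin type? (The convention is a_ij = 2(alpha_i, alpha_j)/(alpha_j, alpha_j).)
D_5 (so(10))

The matrix has rank 5 with 2's on the diagonal. Reading the off-diagonal entries as Dynkin edges (a single edge where a_ij = a_ji = -1; a double or triple edge where a_ij * a_ji = 2 or 3), the diagram is a chain of 3 nodes with a fork of two nodes at one end (D_5). One simple-root ordering that puts it in standard form is (alpha_3, alpha_4, alpha_2, alpha_1, alpha_5). So the algebra is type D_5, i.e. so(10).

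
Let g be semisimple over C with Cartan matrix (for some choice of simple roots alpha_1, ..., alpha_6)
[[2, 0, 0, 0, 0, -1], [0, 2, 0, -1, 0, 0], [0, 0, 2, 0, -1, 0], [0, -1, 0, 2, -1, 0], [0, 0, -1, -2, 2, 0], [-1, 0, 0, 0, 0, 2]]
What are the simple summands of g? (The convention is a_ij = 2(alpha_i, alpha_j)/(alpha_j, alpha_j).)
The diagram associated to this matrix has two connected components: the simple roots {alpha_1, alpha_6} form a chain of 2 nodes with single edges (A_2), and {alpha_2, alpha_3, alpha_4, alpha_5} form a chain of 4 nodes with a double edge between the middle two (F_4). A semisimple Lie algebra decomposes uniquely as the direct sum of simple ideals, one per connected component of its Dynkin diagram, so g ≅ A_2 ⊕ F_4 (dimension 8 + 52 = 60).

A_2 + F_4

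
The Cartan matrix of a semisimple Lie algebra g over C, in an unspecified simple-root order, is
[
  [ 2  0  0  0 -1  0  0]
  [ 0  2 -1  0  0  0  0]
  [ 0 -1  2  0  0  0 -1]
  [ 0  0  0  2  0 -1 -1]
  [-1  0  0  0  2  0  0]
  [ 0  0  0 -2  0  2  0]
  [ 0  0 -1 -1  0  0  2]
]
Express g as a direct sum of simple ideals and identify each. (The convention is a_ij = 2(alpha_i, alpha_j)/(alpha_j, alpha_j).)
type A_2 + type C_5

The diagram associated to this matrix has two connected components: the simple roots {alpha_1, alpha_5} form a chain of 2 nodes with single edges (A_2), and {alpha_2, alpha_3, alpha_4, alpha_6, alpha_7} form a chain of 5 nodes with a double edge at one end; the terminal node there is the unique long simple root (C_5). A semisimple Lie algebra decomposes uniquely as the direct sum of simple ideals, one per connected component of its Dynkin diagram, so g ≅ A_2 ⊕ C_5 (dimension 8 + 55 = 63).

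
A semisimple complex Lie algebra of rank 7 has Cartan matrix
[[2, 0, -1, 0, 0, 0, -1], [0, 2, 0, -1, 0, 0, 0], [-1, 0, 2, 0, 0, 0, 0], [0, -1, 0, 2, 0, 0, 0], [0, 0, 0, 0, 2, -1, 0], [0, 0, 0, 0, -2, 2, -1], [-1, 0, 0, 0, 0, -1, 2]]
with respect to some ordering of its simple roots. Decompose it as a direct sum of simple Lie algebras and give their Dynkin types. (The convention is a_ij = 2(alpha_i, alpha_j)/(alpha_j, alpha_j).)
The diagram associated to this matrix has two connected components: the simple roots {alpha_2, alpha_4} form a chain of 2 nodes with single edges (A_2), and {alpha_1, alpha_3, alpha_5, alpha_6, alpha_7} form a chain of 5 nodes with a double edge at one end; the terminal node there is the unique short simple root (B_5). A semisimple Lie algebra decomposes uniquely as the direct sum of simple ideals, one per connected component of its Dynkin diagram, so g ≅ A_2 ⊕ B_5 (dimension 8 + 55 = 63).

type A_2 + type B_5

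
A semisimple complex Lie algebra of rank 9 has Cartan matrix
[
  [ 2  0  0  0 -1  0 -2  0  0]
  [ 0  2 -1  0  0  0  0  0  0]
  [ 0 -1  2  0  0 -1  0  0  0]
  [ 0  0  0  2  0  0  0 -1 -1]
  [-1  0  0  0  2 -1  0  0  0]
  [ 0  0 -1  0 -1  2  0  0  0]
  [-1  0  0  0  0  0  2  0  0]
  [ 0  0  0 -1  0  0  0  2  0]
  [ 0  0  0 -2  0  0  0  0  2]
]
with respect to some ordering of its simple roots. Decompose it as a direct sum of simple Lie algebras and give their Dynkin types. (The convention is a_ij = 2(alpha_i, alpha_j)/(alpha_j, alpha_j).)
B_6 ⊕ C_3

The diagram associated to this matrix has two connected components: the simple roots {alpha_1, alpha_2, alpha_3, alpha_5, alpha_6, alpha_7} form a chain of 6 nodes with a double edge at one end; the terminal node there is the unique short simple root (B_6), and {alpha_4, alpha_8, alpha_9} form a chain of 3 nodes with a double edge at one end; the terminal node there is the unique long simple root (C_3). A semisimple Lie algebra decomposes uniquely as the direct sum of simple ideals, one per connected component of its Dynkin diagram, so g ≅ B_6 ⊕ C_3 (dimension 78 + 21 = 99).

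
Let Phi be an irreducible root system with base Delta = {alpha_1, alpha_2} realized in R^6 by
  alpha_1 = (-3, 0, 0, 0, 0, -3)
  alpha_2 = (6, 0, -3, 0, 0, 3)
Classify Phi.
Compute the Cartan integers a_ij = 2(alpha_i, alpha_j)/(alpha_j, alpha_j); the resulting 2x2 Cartan matrix is
[[2, -1], [-3, 2]].
The roots have two lengths (squared-length ratio 3:1); the short ones are alpha_{1}. The associated Dynkin diagram is two nodes joined by a triple edge (G_2), so the type is G_2.

G2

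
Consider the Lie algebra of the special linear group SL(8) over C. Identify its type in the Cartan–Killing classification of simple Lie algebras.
This is sl(8), which has dimension 8^2 - 1 = 63 and rank 8 - 1 = 7 (a Cartan subalgebra is the diagonal traceless matrices). In the classification of classical Lie algebras, the special linear algebra sl(n+1) has type A_n; here n = 7, so the Dynkin diagram is a chain of 7 nodes with single edges (A_7). Hence the type is A_7.

A7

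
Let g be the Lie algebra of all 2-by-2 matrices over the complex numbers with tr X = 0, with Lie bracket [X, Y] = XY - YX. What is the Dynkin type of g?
This is sl(2), which has dimension 2^2 - 1 = 3 and rank 2 - 1 = 1 (a Cartan subalgebra is the diagonal traceless matrices). In the classification of classical Lie algebras, the special linear algebra sl(n+1) has type A_n; here n = 1, so the Dynkin diagram is a chain of 1 nodes with single edges (A_1). Hence the type is A_1.

A_1 (sl(2))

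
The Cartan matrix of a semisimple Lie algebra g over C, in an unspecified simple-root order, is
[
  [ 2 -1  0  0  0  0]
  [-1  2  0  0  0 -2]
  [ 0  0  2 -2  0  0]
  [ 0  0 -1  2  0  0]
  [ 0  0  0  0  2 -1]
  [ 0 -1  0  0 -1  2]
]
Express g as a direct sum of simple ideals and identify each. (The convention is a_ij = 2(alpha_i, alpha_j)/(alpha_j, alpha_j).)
The diagram associated to this matrix has two connected components: the simple roots {alpha_3, alpha_4} form a chain of 2 nodes with a double edge at one end; the terminal node there is the unique short simple root (B_2), and {alpha_1, alpha_2, alpha_5, alpha_6} form a chain of 4 nodes with a double edge between the middle two (F_4). A semisimple Lie algebra decomposes uniquely as the direct sum of simple ideals, one per connected component of its Dynkin diagram, so g ≅ B_2 ⊕ F_4 (dimension 10 + 52 = 62).

B_2 (so(5)) ⊕ F_4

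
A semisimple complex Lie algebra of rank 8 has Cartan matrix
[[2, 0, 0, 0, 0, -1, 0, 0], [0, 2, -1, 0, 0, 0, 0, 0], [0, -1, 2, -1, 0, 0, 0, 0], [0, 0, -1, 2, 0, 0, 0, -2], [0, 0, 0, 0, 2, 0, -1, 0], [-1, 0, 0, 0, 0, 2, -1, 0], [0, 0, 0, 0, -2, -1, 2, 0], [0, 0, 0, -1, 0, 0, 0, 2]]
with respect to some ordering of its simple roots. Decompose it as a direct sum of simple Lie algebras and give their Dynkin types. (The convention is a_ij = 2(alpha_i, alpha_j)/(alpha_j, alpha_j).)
The diagram associated to this matrix has two connected components: the simple roots {alpha_2, alpha_3, alpha_4, alpha_8} form a chain of 4 nodes with a double edge at one end; the terminal node there is the unique short simple root (B_4), and {alpha_1, alpha_5, alpha_6, alpha_7} form a chain of 4 nodes with a double edge at one end; the terminal node there is the unique short simple root (B_4). A semisimple Lie algebra decomposes uniquely as the direct sum of simple ideals, one per connected component of its Dynkin diagram, so g ≅ B_4 ⊕ B_4 (dimension 36 + 36 = 72).

B4 ⊕ B4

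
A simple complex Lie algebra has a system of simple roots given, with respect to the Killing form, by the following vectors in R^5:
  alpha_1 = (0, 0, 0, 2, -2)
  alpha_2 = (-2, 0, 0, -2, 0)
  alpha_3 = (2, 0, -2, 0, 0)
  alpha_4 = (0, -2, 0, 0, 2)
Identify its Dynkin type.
A_4

Compute the Cartan integers a_ij = 2(alpha_i, alpha_j)/(alpha_j, alpha_j); the resulting 4x4 Cartan matrix is
[[2, -1, 0, -1], [-1, 2, -1, 0], [0, -1, 2, 0], [-1, 0, 0, 2]].
All simple roots have the same length, so the diagram is simply laced. The associated Dynkin diagram is a chain of 4 nodes with single edges (A_4), so the type is A_4 (the algebra sl(5)).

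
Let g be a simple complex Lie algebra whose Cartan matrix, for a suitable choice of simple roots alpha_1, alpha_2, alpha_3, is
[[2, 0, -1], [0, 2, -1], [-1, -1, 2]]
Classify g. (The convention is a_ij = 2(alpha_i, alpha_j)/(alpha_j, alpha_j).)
The matrix has rank 3 with 2's on the diagonal. Reading the off-diagonal entries as Dynkin edges (a single edge where a_ij = a_ji = -1; a double or triple edge where a_ij * a_ji = 2 or 3), the diagram is a chain of 3 nodes with single edges (A_3). One simple-root ordering that puts it in standard form is (alpha_2, alpha_3, alpha_1). So the algebra is type A_3, i.e. sl(4).

A3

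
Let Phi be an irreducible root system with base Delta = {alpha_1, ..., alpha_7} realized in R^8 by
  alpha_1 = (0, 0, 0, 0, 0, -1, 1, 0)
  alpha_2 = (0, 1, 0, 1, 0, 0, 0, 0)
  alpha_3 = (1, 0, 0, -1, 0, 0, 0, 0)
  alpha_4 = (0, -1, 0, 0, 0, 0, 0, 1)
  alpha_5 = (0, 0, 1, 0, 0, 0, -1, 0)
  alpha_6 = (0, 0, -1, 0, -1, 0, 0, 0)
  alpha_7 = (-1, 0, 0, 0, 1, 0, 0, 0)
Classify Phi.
Compute the Cartan integers a_ij = 2(alpha_i, alpha_j)/(alpha_j, alpha_j); the resulting 7x7 Cartan matrix is
[[2, 0, 0, 0, -1, 0, 0], [0, 2, -1, -1, 0, 0, 0], [0, -1, 2, 0, 0, 0, -1], [0, -1, 0, 2, 0, 0, 0], [-1, 0, 0, 0, 2, -1, 0], [0, 0, 0, 0, -1, 2, -1], [0, 0, -1, 0, 0, -1, 2]].
All simple roots have the same length, so the diagram is simply laced. The associated Dynkin diagram is a chain of 7 nodes with single edges (A_7), so the type is A_7 (the algebra sl(8)).

type A_7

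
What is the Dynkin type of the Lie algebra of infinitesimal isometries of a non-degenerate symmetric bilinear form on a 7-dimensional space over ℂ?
B_3 (so(7))

This is so(7) with 7 odd, which has dimension 7(7-1)/2 = 21 and rank (7-1)/2 = 3. In the classification of classical Lie algebras, the orthogonal algebra so(2n+1) in an odd number of variables has type B_n; here n = 3, so the Dynkin diagram is a chain of 3 nodes with a double edge at one end; the terminal node there is the unique short simple root (B_3). Hence the type is B_3.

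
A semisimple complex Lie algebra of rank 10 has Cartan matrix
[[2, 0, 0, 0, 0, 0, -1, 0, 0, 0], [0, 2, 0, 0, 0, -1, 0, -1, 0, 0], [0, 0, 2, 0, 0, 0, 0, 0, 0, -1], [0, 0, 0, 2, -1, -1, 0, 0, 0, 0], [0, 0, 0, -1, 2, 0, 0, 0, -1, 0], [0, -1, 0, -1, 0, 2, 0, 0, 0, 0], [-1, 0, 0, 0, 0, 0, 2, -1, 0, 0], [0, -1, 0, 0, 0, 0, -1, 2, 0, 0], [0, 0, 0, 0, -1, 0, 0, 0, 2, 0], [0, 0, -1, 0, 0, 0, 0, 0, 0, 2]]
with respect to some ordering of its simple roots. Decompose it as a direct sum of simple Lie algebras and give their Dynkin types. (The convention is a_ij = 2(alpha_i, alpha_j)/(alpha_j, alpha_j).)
The diagram associated to this matrix has two connected components: the simple roots {alpha_3, alpha_10} form a chain of 2 nodes with single edges (A_2), and {alpha_1, alpha_2, alpha_4, alpha_5, alpha_6, alpha_7, alpha_8, alpha_9} form a chain of 8 nodes with single edges (A_8). A semisimple Lie algebra decomposes uniquely as the direct sum of simple ideals, one per connected component of its Dynkin diagram, so g ≅ A_2 ⊕ A_8 (dimension 8 + 80 = 88).

A2 + A8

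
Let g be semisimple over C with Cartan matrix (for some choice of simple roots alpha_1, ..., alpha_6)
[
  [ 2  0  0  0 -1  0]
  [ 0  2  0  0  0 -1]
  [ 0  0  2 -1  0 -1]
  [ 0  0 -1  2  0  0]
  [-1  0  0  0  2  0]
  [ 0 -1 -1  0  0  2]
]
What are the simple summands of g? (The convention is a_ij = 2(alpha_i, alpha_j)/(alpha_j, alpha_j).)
The diagram associated to this matrix has two connected components: the simple roots {alpha_1, alpha_5} form a chain of 2 nodes with single edges (A_2), and {alpha_2, alpha_3, alpha_4, alpha_6} form a chain of 4 nodes with single edges (A_4). A semisimple Lie algebra decomposes uniquely as the direct sum of simple ideals, one per connected component of its Dynkin diagram, so g ≅ A_2 ⊕ A_4 (dimension 8 + 24 = 32).

type A_2 ⊕ type A_4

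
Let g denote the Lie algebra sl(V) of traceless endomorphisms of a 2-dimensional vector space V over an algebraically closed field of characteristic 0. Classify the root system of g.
A1

This is sl(2), which has dimension 2^2 - 1 = 3 and rank 2 - 1 = 1 (a Cartan subalgebra is the diagonal traceless matrices). In the classification of classical Lie algebras, the special linear algebra sl(n+1) has type A_n; here n = 1, so the Dynkin diagram is a chain of 1 nodes with single edges (A_1). Hence the type is A_1.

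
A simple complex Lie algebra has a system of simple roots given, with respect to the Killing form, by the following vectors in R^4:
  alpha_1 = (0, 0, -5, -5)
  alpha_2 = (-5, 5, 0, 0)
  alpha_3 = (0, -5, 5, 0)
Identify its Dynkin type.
Compute the Cartan integers a_ij = 2(alpha_i, alpha_j)/(alpha_j, alpha_j); the resulting 3x3 Cartan matrix is
[[2, 0, -1], [0, 2, -1], [-1, -1, 2]].
All simple roots have the same length, so the diagram is simply laced. The associated Dynkin diagram is a chain of 3 nodes with single edges (A_3), so the type is A_3 (the algebra sl(4)).

A3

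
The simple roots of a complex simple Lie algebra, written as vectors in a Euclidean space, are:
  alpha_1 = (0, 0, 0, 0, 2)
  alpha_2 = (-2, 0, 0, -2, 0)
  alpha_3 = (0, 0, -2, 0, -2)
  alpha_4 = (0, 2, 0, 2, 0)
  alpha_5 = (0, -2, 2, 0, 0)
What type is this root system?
B_5

Compute the Cartan integers a_ij = 2(alpha_i, alpha_j)/(alpha_j, alpha_j); the resulting 5x5 Cartan matrix is
[[2, 0, -1, 0, 0], [0, 2, 0, -1, 0], [-2, 0, 2, 0, -1], [0, -1, 0, 2, -1], [0, 0, -1, -1, 2]].
The roots have two lengths (squared-length ratio 2:1); the short ones are alpha_{1}. The associated Dynkin diagram is a chain of 5 nodes with a double edge at one end; the terminal node there is the unique short simple root (B_5), so the type is B_5 (the algebra so(11)).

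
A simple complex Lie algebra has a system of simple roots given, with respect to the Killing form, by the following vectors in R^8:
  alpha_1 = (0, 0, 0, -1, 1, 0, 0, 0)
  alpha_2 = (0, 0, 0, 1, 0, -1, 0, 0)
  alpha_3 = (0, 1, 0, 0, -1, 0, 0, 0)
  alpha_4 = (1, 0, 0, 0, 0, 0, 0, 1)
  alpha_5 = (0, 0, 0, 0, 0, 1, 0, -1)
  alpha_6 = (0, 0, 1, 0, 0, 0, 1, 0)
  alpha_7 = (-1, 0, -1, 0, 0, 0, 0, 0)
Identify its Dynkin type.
Compute the Cartan integers a_ij = 2(alpha_i, alpha_j)/(alpha_j, alpha_j); the resulting 7x7 Cartan matrix is
[[2, -1, -1, 0, 0, 0, 0], [-1, 2, 0, 0, -1, 0, 0], [-1, 0, 2, 0, 0, 0, 0], [0, 0, 0, 2, -1, 0, -1], [0, -1, 0, -1, 2, 0, 0], [0, 0, 0, 0, 0, 2, -1], [0, 0, 0, -1, 0, -1, 2]].
All simple roots have the same length, so the diagram is simply laced. The associated Dynkin diagram is a chain of 7 nodes with single edges (A_7), so the type is A_7 (the algebra sl(8)).

A_7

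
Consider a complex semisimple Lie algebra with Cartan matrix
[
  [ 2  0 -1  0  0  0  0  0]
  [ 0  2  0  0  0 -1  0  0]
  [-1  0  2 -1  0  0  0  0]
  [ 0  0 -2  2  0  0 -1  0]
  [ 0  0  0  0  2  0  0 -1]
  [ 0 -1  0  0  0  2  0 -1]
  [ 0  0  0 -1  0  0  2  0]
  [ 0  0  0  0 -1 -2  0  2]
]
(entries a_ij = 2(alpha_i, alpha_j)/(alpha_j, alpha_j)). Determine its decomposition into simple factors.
F_4 + F_4

The diagram associated to this matrix has two connected components: the simple roots {alpha_2, alpha_5, alpha_6, alpha_8} form a chain of 4 nodes with a double edge between the middle two (F_4), and {alpha_1, alpha_3, alpha_4, alpha_7} form a chain of 4 nodes with a double edge between the middle two (F_4). A semisimple Lie algebra decomposes uniquely as the direct sum of simple ideals, one per connected component of its Dynkin diagram, so g ≅ F_4 ⊕ F_4 (dimension 52 + 52 = 104).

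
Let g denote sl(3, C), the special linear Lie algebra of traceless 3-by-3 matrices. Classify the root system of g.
This is sl(3), which has dimension 3^2 - 1 = 8 and rank 3 - 1 = 2 (a Cartan subalgebra is the diagonal traceless matrices). In the classification of classical Lie algebras, the special linear algebra sl(n+1) has type A_n; here n = 2, so the Dynkin diagram is a chain of 2 nodes with single edges (A_2). Hence the type is A_2.

type A_2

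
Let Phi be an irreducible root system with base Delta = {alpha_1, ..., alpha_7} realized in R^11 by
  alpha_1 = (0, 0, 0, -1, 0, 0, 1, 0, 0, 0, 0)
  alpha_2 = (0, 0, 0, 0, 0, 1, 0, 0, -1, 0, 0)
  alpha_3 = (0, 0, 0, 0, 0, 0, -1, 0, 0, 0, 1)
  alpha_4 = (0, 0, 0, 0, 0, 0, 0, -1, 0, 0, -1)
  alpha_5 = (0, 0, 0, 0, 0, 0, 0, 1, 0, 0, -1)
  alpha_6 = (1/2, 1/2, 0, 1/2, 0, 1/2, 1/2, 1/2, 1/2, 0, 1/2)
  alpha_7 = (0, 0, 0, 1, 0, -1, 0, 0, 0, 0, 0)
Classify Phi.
E_7

Compute the Cartan integers a_ij = 2(alpha_i, alpha_j)/(alpha_j, alpha_j); the resulting 7x7 Cartan matrix is
[[2, 0, -1, 0, 0, 0, -1], [0, 2, 0, 0, 0, 0, -1], [-1, 0, 2, -1, -1, 0, 0], [0, 0, -1, 2, 0, -1, 0], [0, 0, -1, 0, 2, 0, 0], [0, 0, 0, -1, 0, 2, 0], [-1, -1, 0, 0, 0, 0, 2]].
All simple roots have the same length, so the diagram is simply laced. The associated Dynkin diagram is a chain of 6 nodes with one extra node attached to the third node from one end (E_7), so the type is E_7.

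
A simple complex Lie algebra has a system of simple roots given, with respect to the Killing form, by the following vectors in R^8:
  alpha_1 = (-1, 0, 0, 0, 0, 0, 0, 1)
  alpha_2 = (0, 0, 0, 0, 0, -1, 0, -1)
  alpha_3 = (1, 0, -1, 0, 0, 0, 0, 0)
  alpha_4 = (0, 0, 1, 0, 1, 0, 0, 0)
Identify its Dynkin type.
A_4 (sl(5))

Compute the Cartan integers a_ij = 2(alpha_i, alpha_j)/(alpha_j, alpha_j); the resulting 4x4 Cartan matrix is
[[2, -1, -1, 0], [-1, 2, 0, 0], [-1, 0, 2, -1], [0, 0, -1, 2]].
All simple roots have the same length, so the diagram is simply laced. The associated Dynkin diagram is a chain of 4 nodes with single edges (A_4), so the type is A_4 (the algebra sl(5)).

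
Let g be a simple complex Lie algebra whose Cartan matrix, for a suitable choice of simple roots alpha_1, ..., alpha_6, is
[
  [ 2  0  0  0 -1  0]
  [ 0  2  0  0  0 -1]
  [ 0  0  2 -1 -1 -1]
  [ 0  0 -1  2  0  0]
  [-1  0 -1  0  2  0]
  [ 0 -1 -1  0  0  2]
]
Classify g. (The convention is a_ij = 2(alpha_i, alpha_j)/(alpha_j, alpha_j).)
The matrix has rank 6 with 2's on the diagonal. Reading the off-diagonal entries as Dynkin edges (a single edge where a_ij = a_ji = -1; a double or triple edge where a_ij * a_ji = 2 or 3), the diagram is a chain of 5 nodes with one extra node attached to the third node from one end (E_6). One simple-root ordering that puts it in standard form is (alpha_1, alpha_4, alpha_5, alpha_3, alpha_6, alpha_2). So the algebra is type E_6.

type E_6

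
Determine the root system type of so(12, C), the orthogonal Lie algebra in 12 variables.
This is so(12) with 12 even, which has dimension 12(12-1)/2 = 66 and rank 12/2 = 6. In the classification of classical Lie algebras, the orthogonal algebra so(2n) in an even number of variables has type D_n; here n = 6, so the Dynkin diagram is a chain of 4 nodes with a fork of two nodes at one end (D_6). Hence the type is D_6.

D6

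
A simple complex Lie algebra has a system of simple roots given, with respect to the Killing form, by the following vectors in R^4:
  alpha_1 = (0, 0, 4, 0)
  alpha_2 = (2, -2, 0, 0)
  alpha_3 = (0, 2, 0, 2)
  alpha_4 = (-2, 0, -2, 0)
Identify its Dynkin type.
Compute the Cartan integers a_ij = 2(alpha_i, alpha_j)/(alpha_j, alpha_j); the resulting 4x4 Cartan matrix is
[[2, 0, 0, -2], [0, 2, -1, -1], [0, -1, 2, 0], [-1, -1, 0, 2]].
The roots have two lengths (squared-length ratio 2:1); the short ones are alpha_{2,3,4}. The associated Dynkin diagram is a chain of 4 nodes with a double edge at one end; the terminal node there is the unique long simple root (C_4), so the type is C_4 (the algebra sp(8)).

C_4 (sp(8))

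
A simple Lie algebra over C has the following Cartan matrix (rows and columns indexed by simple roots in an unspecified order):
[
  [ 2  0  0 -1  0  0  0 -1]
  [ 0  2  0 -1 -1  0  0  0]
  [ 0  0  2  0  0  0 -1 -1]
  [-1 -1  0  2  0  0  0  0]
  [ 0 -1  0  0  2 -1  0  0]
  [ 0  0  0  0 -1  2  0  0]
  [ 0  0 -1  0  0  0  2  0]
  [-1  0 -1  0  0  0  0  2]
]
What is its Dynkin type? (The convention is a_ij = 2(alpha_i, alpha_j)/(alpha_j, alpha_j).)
The matrix has rank 8 with 2's on the diagonal. Reading the off-diagonal entries as Dynkin edges (a single edge where a_ij = a_ji = -1; a double or triple edge where a_ij * a_ji = 2 or 3), the diagram is a chain of 8 nodes with single edges (A_8). One simple-root ordering that puts it in standard form is (alpha_6, alpha_5, alpha_2, alpha_4, alpha_1, alpha_8, alpha_3, alpha_7). So the algebra is type A_8, i.e. sl(9).

A_8 (sl(9))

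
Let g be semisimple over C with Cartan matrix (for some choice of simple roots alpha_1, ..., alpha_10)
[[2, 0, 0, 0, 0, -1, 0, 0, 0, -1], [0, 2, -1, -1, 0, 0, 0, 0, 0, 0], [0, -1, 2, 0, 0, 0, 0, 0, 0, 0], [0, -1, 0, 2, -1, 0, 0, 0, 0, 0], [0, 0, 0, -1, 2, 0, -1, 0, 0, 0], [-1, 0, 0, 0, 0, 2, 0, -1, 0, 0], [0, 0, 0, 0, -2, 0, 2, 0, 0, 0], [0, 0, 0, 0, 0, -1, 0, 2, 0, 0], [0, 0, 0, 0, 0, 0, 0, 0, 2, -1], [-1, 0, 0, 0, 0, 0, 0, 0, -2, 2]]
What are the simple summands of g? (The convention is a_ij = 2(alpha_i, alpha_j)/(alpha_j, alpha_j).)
B_5 ⊕ C_5

The diagram associated to this matrix has two connected components: the simple roots {alpha_1, alpha_6, alpha_8, alpha_9, alpha_10} form a chain of 5 nodes with a double edge at one end; the terminal node there is the unique short simple root (B_5), and {alpha_2, alpha_3, alpha_4, alpha_5, alpha_7} form a chain of 5 nodes with a double edge at one end; the terminal node there is the unique long simple root (C_5). A semisimple Lie algebra decomposes uniquely as the direct sum of simple ideals, one per connected component of its Dynkin diagram, so g ≅ B_5 ⊕ C_5 (dimension 55 + 55 = 110).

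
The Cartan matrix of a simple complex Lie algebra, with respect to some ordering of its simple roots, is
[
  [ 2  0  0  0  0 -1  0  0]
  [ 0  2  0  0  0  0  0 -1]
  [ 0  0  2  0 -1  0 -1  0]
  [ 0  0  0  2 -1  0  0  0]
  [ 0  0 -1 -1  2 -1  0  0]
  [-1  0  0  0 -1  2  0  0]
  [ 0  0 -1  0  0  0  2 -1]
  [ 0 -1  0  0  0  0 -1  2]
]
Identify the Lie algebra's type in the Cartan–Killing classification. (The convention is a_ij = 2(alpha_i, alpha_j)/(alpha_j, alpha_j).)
The matrix has rank 8 with 2's on the diagonal. Reading the off-diagonal entries as Dynkin edges (a single edge where a_ij = a_ji = -1; a double or triple edge where a_ij * a_ji = 2 or 3), the diagram is a chain of 7 nodes with one extra node attached to the third node from one end (E_8). One simple-root ordering that puts it in standard form is (alpha_1, alpha_4, alpha_6, alpha_5, alpha_3, alpha_7, alpha_8, alpha_2). So the algebra is type E_8.

E8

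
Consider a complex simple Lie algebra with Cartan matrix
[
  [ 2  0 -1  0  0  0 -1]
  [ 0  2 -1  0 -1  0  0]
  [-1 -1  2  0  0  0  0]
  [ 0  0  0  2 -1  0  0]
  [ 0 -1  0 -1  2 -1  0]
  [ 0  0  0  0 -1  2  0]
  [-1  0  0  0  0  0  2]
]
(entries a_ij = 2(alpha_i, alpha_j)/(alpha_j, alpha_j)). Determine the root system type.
The matrix has rank 7 with 2's on the diagonal. Reading the off-diagonal entries as Dynkin edges (a single edge where a_ij = a_ji = -1; a double or triple edge where a_ij * a_ji = 2 or 3), the diagram is a chain of 5 nodes with a fork of two nodes at one end (D_7). One simple-root ordering that puts it in standard form is (alpha_7, alpha_1, alpha_3, alpha_2, alpha_5, alpha_4, alpha_6). So the algebra is type D_7, i.e. so(14).

D_7 (so(14))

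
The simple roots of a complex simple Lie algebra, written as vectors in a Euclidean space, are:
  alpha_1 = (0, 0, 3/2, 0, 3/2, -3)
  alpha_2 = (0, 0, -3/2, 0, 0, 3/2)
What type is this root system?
type G_2

Compute the Cartan integers a_ij = 2(alpha_i, alpha_j)/(alpha_j, alpha_j); the resulting 2x2 Cartan matrix is
[[2, -3], [-1, 2]].
The roots have two lengths (squared-length ratio 3:1); the short ones are alpha_{2}. The associated Dynkin diagram is two nodes joined by a triple edge (G_2), so the type is G_2.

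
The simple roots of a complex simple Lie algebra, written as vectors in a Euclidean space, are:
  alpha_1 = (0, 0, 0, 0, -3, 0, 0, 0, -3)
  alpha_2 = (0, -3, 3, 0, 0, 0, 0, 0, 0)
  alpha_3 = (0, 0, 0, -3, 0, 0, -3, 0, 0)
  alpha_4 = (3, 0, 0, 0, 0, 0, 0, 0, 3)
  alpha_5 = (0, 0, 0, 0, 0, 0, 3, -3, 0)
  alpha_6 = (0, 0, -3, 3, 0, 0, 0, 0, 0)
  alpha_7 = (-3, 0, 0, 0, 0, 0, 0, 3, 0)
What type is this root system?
Compute the Cartan integers a_ij = 2(alpha_i, alpha_j)/(alpha_j, alpha_j); the resulting 7x7 Cartan matrix is
[[2, 0, 0, -1, 0, 0, 0], [0, 2, 0, 0, 0, -1, 0], [0, 0, 2, 0, -1, -1, 0], [-1, 0, 0, 2, 0, 0, -1], [0, 0, -1, 0, 2, 0, -1], [0, -1, -1, 0, 0, 2, 0], [0, 0, 0, -1, -1, 0, 2]].
All simple roots have the same length, so the diagram is simply laced. The associated Dynkin diagram is a chain of 7 nodes with single edges (A_7), so the type is A_7 (the algebra sl(8)).

type A_7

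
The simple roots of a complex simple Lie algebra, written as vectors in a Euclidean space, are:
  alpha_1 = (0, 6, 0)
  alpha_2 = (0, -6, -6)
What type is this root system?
Compute the Cartan integers a_ij = 2(alpha_i, alpha_j)/(alpha_j, alpha_j); the resulting 2x2 Cartan matrix is
[[2, -1], [-2, 2]].
The roots have two lengths (squared-length ratio 2:1); the short ones are alpha_{1}. The associated Dynkin diagram is a chain of 2 nodes with a double edge at one end; the terminal node there is the unique short simple root (B_2), so the type is B_2 (the algebra so(5)).

B_2 (so(5))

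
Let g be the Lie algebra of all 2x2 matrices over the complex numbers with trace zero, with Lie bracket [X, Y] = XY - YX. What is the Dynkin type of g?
A1

This is sl(2), which has dimension 2^2 - 1 = 3 and rank 2 - 1 = 1 (a Cartan subalgebra is the diagonal traceless matrices). In the classification of classical Lie algebras, the special linear algebra sl(n+1) has type A_n; here n = 1, so the Dynkin diagram is a chain of 1 nodes with single edges (A_1). Hence the type is A_1.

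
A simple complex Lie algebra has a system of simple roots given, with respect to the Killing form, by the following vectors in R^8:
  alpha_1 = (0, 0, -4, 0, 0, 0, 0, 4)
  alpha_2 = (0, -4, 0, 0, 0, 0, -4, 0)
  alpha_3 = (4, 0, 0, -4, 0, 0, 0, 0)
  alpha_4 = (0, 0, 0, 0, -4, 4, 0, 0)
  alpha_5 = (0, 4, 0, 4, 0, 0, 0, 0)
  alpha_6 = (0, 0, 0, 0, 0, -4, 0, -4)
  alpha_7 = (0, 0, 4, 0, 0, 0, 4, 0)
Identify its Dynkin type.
Compute the Cartan integers a_ij = 2(alpha_i, alpha_j)/(alpha_j, alpha_j); the resulting 7x7 Cartan matrix is
[[2, 0, 0, 0, 0, -1, -1], [0, 2, 0, 0, -1, 0, -1], [0, 0, 2, 0, -1, 0, 0], [0, 0, 0, 2, 0, -1, 0], [0, -1, -1, 0, 2, 0, 0], [-1, 0, 0, -1, 0, 2, 0], [-1, -1, 0, 0, 0, 0, 2]].
All simple roots have the same length, so the diagram is simply laced. The associated Dynkin diagram is a chain of 7 nodes with single edges (A_7), so the type is A_7 (the algebra sl(8)).

A7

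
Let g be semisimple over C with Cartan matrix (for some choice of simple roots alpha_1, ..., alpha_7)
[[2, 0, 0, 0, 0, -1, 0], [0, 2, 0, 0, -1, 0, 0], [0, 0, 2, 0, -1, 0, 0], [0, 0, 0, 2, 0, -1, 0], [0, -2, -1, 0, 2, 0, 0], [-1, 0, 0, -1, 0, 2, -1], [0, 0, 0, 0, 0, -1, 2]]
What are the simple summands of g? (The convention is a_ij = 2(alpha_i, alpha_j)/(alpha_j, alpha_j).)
B_3 (so(7)) + D_4 (so(8))

The diagram associated to this matrix has two connected components: the simple roots {alpha_2, alpha_3, alpha_5} form a chain of 3 nodes with a double edge at one end; the terminal node there is the unique short simple root (B_3), and {alpha_1, alpha_4, alpha_6, alpha_7} form a chain of 2 nodes with a fork of two nodes at one end (D_4). A semisimple Lie algebra decomposes uniquely as the direct sum of simple ideals, one per connected component of its Dynkin diagram, so g ≅ B_3 ⊕ D_4 (dimension 21 + 28 = 49).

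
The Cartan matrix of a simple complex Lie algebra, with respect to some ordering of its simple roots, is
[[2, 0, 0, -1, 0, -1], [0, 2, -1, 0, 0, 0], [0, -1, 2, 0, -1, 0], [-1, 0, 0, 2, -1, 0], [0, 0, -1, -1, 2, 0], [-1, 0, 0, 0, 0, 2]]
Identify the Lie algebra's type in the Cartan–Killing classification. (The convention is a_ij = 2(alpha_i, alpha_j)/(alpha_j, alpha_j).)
A_6 (sl(7))

The matrix has rank 6 with 2's on the diagonal. Reading the off-diagonal entries as Dynkin edges (a single edge where a_ij = a_ji = -1; a double or triple edge where a_ij * a_ji = 2 or 3), the diagram is a chain of 6 nodes with single edges (A_6). One simple-root ordering that puts it in standard form is (alpha_2, alpha_3, alpha_5, alpha_4, alpha_1, alpha_6). So the algebra is type A_6, i.e. sl(7).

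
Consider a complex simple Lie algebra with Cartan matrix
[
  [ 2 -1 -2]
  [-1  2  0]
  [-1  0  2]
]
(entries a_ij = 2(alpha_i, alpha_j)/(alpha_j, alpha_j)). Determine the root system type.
The matrix has rank 3 with 2's on the diagonal. Reading the off-diagonal entries as Dynkin edges (a single edge where a_ij = a_ji = -1; a double or triple edge where a_ij * a_ji = 2 or 3), the diagram is a chain of 3 nodes with a double edge at one end; the terminal node there is the unique short simple root (B_3). One simple-root ordering that puts it in standard form is (alpha_2, alpha_1, alpha_3). So the algebra is type B_3, i.e. so(7).

B_3 (so(7))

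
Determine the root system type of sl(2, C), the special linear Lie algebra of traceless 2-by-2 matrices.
This is sl(2), which has dimension 2^2 - 1 = 3 and rank 2 - 1 = 1 (a Cartan subalgebra is the diagonal traceless matrices). In the classification of classical Lie algebras, the special linear algebra sl(n+1) has type A_n; here n = 1, so the Dynkin diagram is a chain of 1 nodes with single edges (A_1). Hence the type is A_1.

A_1 (sl(2))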